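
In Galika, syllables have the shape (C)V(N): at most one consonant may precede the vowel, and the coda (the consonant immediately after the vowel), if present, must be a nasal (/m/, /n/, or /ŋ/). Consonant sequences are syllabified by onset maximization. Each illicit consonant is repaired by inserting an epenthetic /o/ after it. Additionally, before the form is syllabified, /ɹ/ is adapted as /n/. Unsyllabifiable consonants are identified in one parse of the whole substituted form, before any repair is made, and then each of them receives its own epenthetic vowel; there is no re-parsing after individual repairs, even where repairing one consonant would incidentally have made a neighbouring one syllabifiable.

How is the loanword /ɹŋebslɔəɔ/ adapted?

Substitution: /ɹ/ → /n/, giving /nŋebslɔəɔ/.
The consonants /n/, /b/, /s/ cannot be parsed into a legal (C)V(N) syllable (only a nasal (/m/, /n/, or /ŋ/) is licensed in coda position; onsets are limited to one consonant).
Epenthesis after each stranded consonant: /n/ → /no/, /b/ → /bo/, /s/ → /so/.

noŋebosolɔəɔ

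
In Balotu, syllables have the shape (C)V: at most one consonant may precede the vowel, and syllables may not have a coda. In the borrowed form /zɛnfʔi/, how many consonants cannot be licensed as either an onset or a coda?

2

Syllabifying with onset maximization leaves /n/, /f/ stranded (no codas are permitted; onsets are limited to one consonant).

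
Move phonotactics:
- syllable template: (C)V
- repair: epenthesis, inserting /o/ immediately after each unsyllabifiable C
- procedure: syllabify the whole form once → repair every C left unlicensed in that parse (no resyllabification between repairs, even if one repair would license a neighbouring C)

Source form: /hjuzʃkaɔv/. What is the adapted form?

hojuzoʃokaɔvo

The consonants /h/, /z/, /ʃ/, /v/ cannot be parsed into a legal (C)V syllable (no codas are permitted; onsets are limited to one consonant).
Inserting the epenthetic vowel yields /h/ → /ho/, /z/ → /zo/, /ʃ/ → /ʃo/, /v/ → /vo/.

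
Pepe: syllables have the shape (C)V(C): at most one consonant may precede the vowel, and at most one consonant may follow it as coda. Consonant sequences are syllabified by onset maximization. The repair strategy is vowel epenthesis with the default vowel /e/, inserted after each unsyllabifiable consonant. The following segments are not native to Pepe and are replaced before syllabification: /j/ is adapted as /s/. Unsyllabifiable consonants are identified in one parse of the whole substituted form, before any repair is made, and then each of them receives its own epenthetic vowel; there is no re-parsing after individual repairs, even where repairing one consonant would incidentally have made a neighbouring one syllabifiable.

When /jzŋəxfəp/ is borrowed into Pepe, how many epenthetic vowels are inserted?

2

After substitution the input is /szŋəxfəp/.
The unsyllabifiable consonants are /s/, /z/; each receives one epenthetic vowel.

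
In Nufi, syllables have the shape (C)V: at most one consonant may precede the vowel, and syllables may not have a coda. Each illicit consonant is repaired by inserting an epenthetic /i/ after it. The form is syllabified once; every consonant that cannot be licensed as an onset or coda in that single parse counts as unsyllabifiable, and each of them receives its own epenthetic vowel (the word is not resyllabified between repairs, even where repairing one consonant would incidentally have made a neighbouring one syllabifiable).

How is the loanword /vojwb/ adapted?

The consonants /j/, /w/, /b/ cannot be parsed into a legal (C)V syllable (no codas are permitted; onsets are limited to one consonant).
Each unlicensed consonant becomes the onset of a new syllable: /j/ → /ji/, /w/ → /wi/, /b/ → /bi/.

vojiwibi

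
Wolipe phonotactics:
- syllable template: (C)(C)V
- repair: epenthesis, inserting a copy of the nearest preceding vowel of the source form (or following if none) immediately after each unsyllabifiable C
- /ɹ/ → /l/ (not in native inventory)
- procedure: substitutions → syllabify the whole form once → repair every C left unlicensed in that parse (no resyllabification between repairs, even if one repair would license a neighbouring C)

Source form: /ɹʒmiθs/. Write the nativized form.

Substitution: /ɹ/ → /l/, giving /lʒmiθs/.
Under (C)(C)V, the unsyllabifiable consonants are /l/, /θ/, /s/ (no codas are permitted; onsets may contain at most 2 consonants).
Inserting the epenthetic vowel yields /l/ → /li/, /θ/ → /θi/, /s/ → /si/.

liʒmiθisi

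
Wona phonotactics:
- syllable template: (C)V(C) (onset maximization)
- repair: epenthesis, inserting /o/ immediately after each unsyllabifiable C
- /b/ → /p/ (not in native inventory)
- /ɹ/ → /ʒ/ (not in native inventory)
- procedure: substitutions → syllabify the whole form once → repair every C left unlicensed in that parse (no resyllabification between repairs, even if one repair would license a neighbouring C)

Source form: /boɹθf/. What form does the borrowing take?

poʒθofo

Substitution: /b/ → /p/, /ɹ/ → /ʒ/, giving /poʒθf/.
The consonants /θ/, /f/ cannot be parsed into a legal (C)V(C) syllable (at most one coda consonant is licensed; onsets are limited to one consonant).
Each unlicensed consonant becomes the onset of a new syllable: /θ/ → /θo/, /f/ → /fo/.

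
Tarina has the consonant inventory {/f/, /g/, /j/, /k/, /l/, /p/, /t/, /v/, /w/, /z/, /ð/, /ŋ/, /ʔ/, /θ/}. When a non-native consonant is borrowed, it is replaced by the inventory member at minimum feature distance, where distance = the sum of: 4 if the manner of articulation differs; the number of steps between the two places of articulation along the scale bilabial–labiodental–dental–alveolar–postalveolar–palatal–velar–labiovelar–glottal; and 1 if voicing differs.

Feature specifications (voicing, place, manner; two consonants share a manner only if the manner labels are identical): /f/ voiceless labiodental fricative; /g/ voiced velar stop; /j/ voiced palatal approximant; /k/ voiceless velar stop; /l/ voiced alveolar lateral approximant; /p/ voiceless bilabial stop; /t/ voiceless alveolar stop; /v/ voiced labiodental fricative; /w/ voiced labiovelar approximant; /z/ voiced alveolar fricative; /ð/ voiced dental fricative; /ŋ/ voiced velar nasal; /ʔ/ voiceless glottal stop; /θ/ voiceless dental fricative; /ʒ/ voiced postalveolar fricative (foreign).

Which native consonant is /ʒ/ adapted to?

/z/ is closest: same manner (fricative), place distance 1 (postalveolar→alveolar), same voicing; total 1. Next closest is /ð/ at distance 2.

z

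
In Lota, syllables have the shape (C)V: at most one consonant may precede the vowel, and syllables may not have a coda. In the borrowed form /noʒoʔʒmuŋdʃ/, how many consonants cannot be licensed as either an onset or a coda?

Syllabifying with onset maximization leaves /ʔ/, /ʒ/, /ŋ/, /d/, /ʃ/ stranded (no codas are permitted; onsets are limited to one consonant).

5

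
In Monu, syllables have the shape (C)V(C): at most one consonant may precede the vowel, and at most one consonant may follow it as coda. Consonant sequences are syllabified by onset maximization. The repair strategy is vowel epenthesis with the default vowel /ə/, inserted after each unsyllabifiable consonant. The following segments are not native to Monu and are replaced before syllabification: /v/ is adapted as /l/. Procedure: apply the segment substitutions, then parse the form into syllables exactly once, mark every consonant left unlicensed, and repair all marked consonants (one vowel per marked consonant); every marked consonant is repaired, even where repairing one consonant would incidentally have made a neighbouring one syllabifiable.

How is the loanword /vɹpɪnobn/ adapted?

ləɹəpɪnobnə

Substitution: /v/ → /l/, giving /lɹpɪnobn/.
Under (C)V(C), the unsyllabifiable consonants are /l/, /ɹ/, /n/ (at most one coda consonant is licensed; onsets are limited to one consonant).
Epenthesis after each stranded consonant: /l/ → /lə/, /ɹ/ → /ɹə/, /n/ → /nə/.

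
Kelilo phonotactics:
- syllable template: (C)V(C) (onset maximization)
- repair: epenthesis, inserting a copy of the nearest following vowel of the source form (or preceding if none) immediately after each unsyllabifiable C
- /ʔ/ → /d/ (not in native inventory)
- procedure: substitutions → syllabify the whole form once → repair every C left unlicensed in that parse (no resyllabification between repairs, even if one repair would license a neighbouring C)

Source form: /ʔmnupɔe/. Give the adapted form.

Substitution: /ʔ/ → /d/, giving /dmnupɔe/.
Under (C)V(C), the unsyllabifiable consonants are /d/, /m/ (at most one coda consonant is licensed; onsets are limited to one consonant).
Epenthesis after each stranded consonant: /d/ → /du/, /m/ → /mu/.

dumunupɔe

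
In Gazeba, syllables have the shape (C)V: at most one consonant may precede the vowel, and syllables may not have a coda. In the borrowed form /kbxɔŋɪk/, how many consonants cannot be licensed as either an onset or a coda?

Under (C)V, the unsyllabifiable consonants are /k/, /b/, /k/ (no codas are permitted; onsets are limited to one consonant).

3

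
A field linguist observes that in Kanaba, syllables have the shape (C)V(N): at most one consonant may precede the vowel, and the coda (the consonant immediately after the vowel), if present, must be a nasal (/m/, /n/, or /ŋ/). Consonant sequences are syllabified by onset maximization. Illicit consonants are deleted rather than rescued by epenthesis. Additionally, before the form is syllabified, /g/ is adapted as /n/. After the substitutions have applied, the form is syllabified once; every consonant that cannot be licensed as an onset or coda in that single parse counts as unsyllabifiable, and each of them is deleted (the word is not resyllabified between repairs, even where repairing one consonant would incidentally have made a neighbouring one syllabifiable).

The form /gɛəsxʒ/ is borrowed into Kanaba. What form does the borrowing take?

Substitution: /g/ → /n/, giving /nɛəsxʒ/.
Under (C)V(N), the unsyllabifiable consonants are /s/, /x/, /ʒ/ (only a nasal (/m/, /n/, or /ŋ/) is licensed in coda position; onsets are limited to one consonant).
Deleting the stranded consonants removes /s/, /x/, /ʒ/.

nɛə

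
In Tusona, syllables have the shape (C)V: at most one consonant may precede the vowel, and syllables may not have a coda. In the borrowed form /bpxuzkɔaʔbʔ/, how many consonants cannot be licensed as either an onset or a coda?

The consonants /b/, /p/, /z/, /ʔ/, /b/, /ʔ/ cannot be parsed into a legal (C)V syllable (no codas are permitted; onsets are limited to one consonant).

6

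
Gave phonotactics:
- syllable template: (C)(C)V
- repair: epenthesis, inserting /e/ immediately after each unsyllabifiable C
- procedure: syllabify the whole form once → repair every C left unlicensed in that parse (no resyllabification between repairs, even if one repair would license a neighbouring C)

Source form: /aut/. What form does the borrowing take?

The consonants /t/ cannot be parsed into a legal (C)(C)V syllable (no codas are permitted; onsets may contain at most 2 consonants).
Inserting the epenthetic vowel yields /t/ → /te/.

aute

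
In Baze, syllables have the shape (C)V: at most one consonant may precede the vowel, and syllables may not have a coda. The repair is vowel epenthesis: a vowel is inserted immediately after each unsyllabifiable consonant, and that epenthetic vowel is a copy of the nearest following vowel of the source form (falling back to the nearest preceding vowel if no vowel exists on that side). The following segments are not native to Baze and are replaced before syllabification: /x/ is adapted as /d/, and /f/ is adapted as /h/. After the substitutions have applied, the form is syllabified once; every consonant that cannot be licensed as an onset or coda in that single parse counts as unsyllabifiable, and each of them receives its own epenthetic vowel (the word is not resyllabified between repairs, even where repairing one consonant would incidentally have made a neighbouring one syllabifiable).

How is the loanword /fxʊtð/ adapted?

hʊdʊtʊðʊ

Substitution: /f/ → /h/, /x/ → /d/, giving /hdʊtð/.
Under (C)V, the unsyllabifiable consonants are /h/, /t/, /ð/ (no codas are permitted; onsets are limited to one consonant).
Epenthesis after each stranded consonant: /h/ → /hʊ/, /t/ → /tʊ/, /ð/ → /ðʊ/.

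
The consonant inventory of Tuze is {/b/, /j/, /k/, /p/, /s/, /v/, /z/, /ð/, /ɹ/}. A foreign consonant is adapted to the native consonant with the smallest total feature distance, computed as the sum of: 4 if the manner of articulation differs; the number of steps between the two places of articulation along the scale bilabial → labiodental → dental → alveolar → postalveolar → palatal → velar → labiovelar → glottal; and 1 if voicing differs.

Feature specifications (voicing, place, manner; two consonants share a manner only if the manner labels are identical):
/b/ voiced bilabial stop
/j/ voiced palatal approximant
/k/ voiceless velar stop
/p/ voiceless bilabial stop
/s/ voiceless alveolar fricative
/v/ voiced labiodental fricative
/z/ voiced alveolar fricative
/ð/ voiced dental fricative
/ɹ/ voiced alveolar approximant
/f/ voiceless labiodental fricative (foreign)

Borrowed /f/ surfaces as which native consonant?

v

/v/ is closest: same manner (fricative), place distance 0 (labiodental→labiodental), voicing differs (+1); total 1. Next closest is /s/ at distance 2.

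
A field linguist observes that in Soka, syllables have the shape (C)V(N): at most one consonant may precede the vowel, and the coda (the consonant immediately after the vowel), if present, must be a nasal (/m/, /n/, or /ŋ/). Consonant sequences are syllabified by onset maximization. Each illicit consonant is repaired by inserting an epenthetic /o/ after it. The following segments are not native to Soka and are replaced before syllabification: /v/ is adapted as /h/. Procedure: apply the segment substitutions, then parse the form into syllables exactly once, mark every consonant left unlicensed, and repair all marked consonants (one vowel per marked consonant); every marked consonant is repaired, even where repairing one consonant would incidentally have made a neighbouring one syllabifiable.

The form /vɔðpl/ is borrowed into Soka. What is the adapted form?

Substitution: /v/ → /h/, giving /hɔðpl/.
Syllabifying with onset maximization leaves /ð/, /p/, /l/ stranded (only a nasal (/m/, /n/, or /ŋ/) is licensed in coda position; onsets are limited to one consonant).
Inserting the epenthetic vowel yields /ð/ → /ðo/, /p/ → /po/, /l/ → /lo/.

hɔðopolo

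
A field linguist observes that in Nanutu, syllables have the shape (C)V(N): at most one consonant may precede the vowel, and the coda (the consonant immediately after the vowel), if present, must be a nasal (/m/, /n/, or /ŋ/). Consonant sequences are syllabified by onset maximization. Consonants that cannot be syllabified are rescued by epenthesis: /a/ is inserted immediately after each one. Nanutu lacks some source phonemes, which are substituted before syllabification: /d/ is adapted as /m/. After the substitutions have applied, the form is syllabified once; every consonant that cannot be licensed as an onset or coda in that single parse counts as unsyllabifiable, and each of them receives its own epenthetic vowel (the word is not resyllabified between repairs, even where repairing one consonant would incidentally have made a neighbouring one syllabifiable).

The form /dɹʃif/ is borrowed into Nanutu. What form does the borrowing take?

maɹaʃifa

Substitution: /d/ → /m/, giving /mɹʃif/.
Syllabifying with onset maximization leaves /m/, /ɹ/, /f/ stranded (only a nasal (/m/, /n/, or /ŋ/) is licensed in coda position; onsets are limited to one consonant).
Epenthesis after each stranded consonant: /m/ → /ma/, /ɹ/ → /ɹa/, /f/ → /fa/.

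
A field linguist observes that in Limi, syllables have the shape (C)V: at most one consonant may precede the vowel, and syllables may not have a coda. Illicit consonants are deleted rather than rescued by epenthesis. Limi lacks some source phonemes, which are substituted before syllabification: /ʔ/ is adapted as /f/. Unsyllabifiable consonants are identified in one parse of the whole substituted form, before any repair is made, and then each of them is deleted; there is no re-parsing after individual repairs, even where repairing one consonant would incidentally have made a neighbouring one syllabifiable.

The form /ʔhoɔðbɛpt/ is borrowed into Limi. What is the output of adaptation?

hoɔbɛ

Substitution: /ʔ/ → /f/, giving /fhoɔðbɛpt/.
The consonants /f/, /ð/, /p/, /t/ cannot be parsed into a legal (C)V syllable (no codas are permitted; onsets are limited to one consonant).
Each unlicensed consonant is deleted: /f/, /ð/, /p/, /t/.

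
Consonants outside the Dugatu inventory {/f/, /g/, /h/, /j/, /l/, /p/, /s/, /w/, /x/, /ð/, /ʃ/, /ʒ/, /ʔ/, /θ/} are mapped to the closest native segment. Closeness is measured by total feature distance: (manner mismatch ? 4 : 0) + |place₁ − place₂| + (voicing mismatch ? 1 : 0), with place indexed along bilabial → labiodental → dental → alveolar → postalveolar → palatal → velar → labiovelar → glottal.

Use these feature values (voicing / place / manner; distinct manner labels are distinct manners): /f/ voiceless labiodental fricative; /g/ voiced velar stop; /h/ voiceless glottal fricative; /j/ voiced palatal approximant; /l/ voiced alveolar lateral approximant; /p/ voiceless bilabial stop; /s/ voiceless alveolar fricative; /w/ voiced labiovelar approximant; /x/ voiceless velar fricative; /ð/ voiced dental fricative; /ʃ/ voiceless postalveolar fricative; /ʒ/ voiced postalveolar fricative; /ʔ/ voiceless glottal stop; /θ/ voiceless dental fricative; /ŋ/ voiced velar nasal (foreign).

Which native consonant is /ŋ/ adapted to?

g

/g/ is closest: manner differs (nasal→stop, +4), place distance 0 (velar→velar), same voicing; total 4. Next closest is /j/ at distance 5.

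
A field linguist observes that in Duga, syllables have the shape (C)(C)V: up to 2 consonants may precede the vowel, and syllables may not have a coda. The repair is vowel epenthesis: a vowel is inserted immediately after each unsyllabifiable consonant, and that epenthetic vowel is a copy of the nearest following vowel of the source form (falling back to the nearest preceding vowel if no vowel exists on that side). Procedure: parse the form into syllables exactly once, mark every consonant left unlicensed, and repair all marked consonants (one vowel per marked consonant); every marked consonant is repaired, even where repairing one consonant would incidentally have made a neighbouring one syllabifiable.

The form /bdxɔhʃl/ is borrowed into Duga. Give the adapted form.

Syllabifying with onset maximization leaves /b/, /h/, /ʃ/, /l/ stranded (no codas are permitted; onsets may contain at most 2 consonants).
Epenthesis after each stranded consonant: /b/ → /bɔ/, /h/ → /hɔ/, /ʃ/ → /ʃɔ/, /l/ → /lɔ/.

bɔdxɔhɔʃɔlɔ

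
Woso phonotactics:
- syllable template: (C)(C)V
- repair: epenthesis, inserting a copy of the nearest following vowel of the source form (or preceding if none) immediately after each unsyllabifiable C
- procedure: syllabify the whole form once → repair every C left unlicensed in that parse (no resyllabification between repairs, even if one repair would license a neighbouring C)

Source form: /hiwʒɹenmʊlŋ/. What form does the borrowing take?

Under (C)(C)V, the unsyllabifiable consonants are /w/, /l/, /ŋ/ (no codas are permitted; onsets may contain at most 2 consonants).
Epenthesis after each stranded consonant: /w/ → /we/, /l/ → /lʊ/, /ŋ/ → /ŋʊ/.

hiweʒɹenmʊlʊŋʊ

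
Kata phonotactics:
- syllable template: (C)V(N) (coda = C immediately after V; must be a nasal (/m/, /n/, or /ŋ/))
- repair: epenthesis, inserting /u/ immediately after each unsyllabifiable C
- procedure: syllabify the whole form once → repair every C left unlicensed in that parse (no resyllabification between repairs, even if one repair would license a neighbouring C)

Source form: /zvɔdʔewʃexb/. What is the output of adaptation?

Under (C)V(N), the unsyllabifiable consonants are /z/, /d/, /w/, /x/, /b/ (only a nasal (/m/, /n/, or /ŋ/) is licensed in coda position; onsets are limited to one consonant).
Each unlicensed consonant becomes the onset of a new syllable: /z/ → /zu/, /d/ → /du/, /w/ → /wu/, /x/ → /xu/, /b/ → /bu/.

zuvɔduʔewuʃexubu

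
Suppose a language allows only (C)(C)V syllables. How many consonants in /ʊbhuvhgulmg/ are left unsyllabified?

4

The consonants /v/, /l/, /m/, /g/ cannot be parsed into a legal (C)(C)V syllable (no codas are permitted; onsets may contain at most 2 consonants).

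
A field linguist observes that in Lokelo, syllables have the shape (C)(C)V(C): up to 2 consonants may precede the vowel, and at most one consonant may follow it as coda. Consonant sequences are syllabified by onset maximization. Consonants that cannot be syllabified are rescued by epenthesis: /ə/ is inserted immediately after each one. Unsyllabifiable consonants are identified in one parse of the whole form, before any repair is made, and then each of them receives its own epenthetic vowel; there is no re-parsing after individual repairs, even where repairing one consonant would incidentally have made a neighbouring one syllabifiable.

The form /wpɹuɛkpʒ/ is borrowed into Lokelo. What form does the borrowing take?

wəpɹuɛkpəʒə

Syllabifying with onset maximization leaves /w/, /p/, /ʒ/ stranded (at most one coda consonant is licensed; onsets may contain at most 2 consonants).
Epenthesis after each stranded consonant: /w/ → /wə/, /p/ → /pə/, /ʒ/ → /ʒə/.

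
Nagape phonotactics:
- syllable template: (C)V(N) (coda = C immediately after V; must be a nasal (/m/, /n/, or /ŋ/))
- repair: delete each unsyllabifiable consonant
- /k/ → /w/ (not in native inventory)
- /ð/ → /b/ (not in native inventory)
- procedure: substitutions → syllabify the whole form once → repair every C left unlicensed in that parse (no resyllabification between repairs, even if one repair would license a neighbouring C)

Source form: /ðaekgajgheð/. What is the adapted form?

baegahe

Substitution: /ð/ → /b/, /k/ → /w/, giving /baewgajgheb/.
Under (C)V(N), the unsyllabifiable consonants are /w/, /j/, /g/, /b/ (only a nasal (/m/, /n/, or /ŋ/) is licensed in coda position; onsets are limited to one consonant).
Deleting the stranded consonants removes /w/, /j/, /g/, /b/.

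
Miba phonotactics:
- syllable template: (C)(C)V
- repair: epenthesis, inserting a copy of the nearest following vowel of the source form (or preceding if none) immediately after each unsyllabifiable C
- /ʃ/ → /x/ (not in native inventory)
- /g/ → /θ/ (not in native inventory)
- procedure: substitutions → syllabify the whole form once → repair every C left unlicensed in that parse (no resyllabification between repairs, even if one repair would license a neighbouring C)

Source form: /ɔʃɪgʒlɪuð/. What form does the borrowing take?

Substitution: /ʃ/ → /x/, /g/ → /θ/, giving /ɔxɪθʒlɪuð/.
The consonants /θ/, /ð/ cannot be parsed into a legal (C)(C)V syllable (no codas are permitted; onsets may contain at most 2 consonants).
Inserting the epenthetic vowel yields /θ/ → /θɪ/, /ð/ → /ðu/.

ɔxɪθɪʒlɪuðu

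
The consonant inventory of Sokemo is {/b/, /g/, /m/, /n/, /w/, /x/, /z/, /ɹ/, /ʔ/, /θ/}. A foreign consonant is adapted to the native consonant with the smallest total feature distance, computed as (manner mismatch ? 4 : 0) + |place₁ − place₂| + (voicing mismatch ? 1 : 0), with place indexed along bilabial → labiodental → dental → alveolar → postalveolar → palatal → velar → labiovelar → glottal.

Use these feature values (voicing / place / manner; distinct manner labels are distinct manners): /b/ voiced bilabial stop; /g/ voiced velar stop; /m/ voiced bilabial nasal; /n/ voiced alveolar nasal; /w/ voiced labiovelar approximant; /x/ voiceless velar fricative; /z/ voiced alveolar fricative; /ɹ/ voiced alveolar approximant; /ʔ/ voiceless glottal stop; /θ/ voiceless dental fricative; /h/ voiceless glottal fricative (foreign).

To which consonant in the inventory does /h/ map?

x

/x/ is closest: same manner (fricative), place distance 2 (glottal→velar), same voicing; total 2. Next closest is /ʔ/ at distance 4.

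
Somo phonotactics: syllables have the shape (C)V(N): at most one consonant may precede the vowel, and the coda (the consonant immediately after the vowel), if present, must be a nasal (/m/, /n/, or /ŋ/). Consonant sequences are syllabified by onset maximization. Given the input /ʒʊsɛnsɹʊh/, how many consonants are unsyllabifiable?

2

Under (C)V(N), the unsyllabifiable consonants are /s/, /h/ (only a nasal (/m/, /n/, or /ŋ/) is licensed in coda position; onsets are limited to one consonant).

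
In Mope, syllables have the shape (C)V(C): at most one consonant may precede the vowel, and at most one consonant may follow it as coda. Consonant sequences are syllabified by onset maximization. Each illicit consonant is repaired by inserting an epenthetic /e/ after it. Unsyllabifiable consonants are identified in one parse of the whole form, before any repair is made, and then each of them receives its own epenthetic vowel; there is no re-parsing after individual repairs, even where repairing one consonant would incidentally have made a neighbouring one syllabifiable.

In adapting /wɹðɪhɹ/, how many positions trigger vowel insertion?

3

The unsyllabifiable consonants are /w/, /ɹ/, /ɹ/; each receives one epenthetic vowel.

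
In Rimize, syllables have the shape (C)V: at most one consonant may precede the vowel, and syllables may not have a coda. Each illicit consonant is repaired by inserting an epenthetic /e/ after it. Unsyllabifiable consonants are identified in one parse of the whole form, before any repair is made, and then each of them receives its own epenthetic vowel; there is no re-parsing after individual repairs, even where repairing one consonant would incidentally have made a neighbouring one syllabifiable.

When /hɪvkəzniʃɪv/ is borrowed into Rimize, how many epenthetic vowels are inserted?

The unsyllabifiable consonants are /v/, /z/, /v/; each receives one epenthetic vowel.

3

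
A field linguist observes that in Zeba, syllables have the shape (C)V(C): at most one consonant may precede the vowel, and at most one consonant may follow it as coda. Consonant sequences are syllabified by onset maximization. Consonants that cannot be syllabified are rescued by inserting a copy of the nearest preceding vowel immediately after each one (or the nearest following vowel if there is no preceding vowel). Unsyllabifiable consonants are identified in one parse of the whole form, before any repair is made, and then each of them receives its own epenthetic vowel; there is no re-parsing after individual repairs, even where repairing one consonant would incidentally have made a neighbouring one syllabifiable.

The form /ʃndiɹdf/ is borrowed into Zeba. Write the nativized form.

ʃinidiɹdifi

The consonants /ʃ/, /n/, /d/, /f/ cannot be parsed into a legal (C)V(C) syllable (at most one coda consonant is licensed; onsets are limited to one consonant).
Inserting the epenthetic vowel yields /ʃ/ → /ʃi/, /n/ → /ni/, /d/ → /di/, /f/ → /fi/.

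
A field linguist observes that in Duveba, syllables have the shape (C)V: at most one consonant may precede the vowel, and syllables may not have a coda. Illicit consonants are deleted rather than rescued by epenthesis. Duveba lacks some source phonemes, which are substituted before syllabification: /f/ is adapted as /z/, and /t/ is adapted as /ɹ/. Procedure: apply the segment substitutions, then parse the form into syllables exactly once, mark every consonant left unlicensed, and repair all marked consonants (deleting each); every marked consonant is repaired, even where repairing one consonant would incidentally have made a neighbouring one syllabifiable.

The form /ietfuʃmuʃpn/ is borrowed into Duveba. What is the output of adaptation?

iezumu

Substitution: /t/ → /ɹ/, /f/ → /z/, giving /ieɹzuʃmuʃpn/.
Under (C)V, the unsyllabifiable consonants are /ɹ/, /ʃ/, /ʃ/, /p/, /n/ (no codas are permitted; onsets are limited to one consonant).
Deleting the stranded consonants removes /ɹ/, /ʃ/, /ʃ/, /p/, /n/.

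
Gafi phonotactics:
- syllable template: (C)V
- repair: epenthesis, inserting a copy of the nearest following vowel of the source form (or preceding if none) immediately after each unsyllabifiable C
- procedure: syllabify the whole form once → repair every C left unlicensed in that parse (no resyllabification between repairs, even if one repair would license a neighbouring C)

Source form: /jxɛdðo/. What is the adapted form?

The consonants /j/, /d/ cannot be parsed into a legal (C)V syllable (no codas are permitted; onsets are limited to one consonant).
Each unlicensed consonant becomes the onset of a new syllable: /j/ → /jɛ/, /d/ → /do/.

jɛxɛdoðo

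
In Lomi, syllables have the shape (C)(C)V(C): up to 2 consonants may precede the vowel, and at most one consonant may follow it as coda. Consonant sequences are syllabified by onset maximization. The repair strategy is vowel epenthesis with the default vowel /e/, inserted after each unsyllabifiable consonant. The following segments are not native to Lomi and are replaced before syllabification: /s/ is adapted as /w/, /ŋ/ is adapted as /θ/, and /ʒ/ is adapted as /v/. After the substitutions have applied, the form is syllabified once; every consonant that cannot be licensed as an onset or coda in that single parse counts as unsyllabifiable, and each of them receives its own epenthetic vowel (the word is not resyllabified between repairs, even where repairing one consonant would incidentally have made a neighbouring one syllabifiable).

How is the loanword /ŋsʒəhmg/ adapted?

θewvəhmege

Substitution: /ŋ/ → /θ/, /s/ → /w/, /ʒ/ → /v/, giving /θwvəhmg/.
Under (C)(C)V(C), the unsyllabifiable consonants are /θ/, /m/, /g/ (at most one coda consonant is licensed; onsets may contain at most 2 consonants).
Inserting the epenthetic vowel yields /θ/ → /θe/, /m/ → /me/, /g/ → /ge/.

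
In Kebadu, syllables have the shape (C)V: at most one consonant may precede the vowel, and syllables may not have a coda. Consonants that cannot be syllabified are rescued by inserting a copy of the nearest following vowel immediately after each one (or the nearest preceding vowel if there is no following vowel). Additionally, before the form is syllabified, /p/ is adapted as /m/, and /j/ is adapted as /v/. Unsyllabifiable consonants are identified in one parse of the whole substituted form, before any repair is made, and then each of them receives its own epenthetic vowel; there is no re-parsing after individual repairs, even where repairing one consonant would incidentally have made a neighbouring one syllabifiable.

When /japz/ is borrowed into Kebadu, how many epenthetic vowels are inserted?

After substitution the input is /vamz/.
The unsyllabifiable consonants are /m/, /z/; each receives one epenthetic vowel.

2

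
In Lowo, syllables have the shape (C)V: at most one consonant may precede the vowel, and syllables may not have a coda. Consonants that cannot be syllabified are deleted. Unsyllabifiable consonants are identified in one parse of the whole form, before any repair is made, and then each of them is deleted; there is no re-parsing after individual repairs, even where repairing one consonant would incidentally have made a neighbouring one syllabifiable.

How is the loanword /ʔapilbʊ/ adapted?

The consonants /l/ cannot be parsed into a legal (C)V syllable (no codas are permitted; onsets are limited to one consonant).
Each unlicensed consonant is deleted: /l/.

ʔapibʊ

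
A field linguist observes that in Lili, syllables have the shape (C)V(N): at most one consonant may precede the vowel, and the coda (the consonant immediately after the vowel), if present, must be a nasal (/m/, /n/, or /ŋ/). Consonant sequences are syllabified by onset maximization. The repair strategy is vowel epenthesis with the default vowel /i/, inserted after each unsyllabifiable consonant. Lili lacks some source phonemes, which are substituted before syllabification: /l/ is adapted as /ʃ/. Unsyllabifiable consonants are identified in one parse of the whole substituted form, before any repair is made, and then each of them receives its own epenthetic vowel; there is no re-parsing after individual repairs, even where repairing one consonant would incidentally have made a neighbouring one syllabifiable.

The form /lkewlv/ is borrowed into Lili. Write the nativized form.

ʃikewiʃivi

Substitution: /l/ → /ʃ/, giving /ʃkewʃv/.
The consonants /ʃ/, /w/, /ʃ/, /v/ cannot be parsed into a legal (C)V(N) syllable (only a nasal (/m/, /n/, or /ŋ/) is licensed in coda position; onsets are limited to one consonant).
Inserting the epenthetic vowel yields /ʃ/ → /ʃi/, /w/ → /wi/, /ʃ/ → /ʃi/, /v/ → /vi/.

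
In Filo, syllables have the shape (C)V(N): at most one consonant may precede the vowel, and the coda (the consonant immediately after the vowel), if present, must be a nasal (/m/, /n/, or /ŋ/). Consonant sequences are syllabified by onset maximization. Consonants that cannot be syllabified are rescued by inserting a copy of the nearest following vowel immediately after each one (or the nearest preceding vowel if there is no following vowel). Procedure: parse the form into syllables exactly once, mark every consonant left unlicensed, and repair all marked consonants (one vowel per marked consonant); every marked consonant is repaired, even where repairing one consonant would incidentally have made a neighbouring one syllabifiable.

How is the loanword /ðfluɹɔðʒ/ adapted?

Syllabifying with onset maximization leaves /ð/, /f/, /ð/, /ʒ/ stranded (only a nasal (/m/, /n/, or /ŋ/) is licensed in coda position; onsets are limited to one consonant).
Inserting the epenthetic vowel yields /ð/ → /ðu/, /f/ → /fu/, /ð/ → /ðɔ/, /ʒ/ → /ʒɔ/.

ðufuluɹɔðɔʒɔ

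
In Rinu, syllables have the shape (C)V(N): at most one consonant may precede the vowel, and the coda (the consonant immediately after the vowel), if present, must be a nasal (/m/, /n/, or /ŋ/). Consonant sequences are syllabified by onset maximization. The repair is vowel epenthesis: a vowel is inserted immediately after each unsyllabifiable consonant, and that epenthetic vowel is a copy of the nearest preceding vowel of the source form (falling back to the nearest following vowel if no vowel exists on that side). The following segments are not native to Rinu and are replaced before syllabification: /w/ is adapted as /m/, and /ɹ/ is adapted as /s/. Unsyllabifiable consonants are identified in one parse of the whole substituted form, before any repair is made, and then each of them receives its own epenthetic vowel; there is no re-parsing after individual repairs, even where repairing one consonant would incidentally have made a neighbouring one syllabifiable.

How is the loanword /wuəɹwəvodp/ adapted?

Substitution: /w/ → /m/, /ɹ/ → /s/, giving /muəsməvodp/.
The consonants /s/, /d/, /p/ cannot be parsed into a legal (C)V(N) syllable (only a nasal (/m/, /n/, or /ŋ/) is licensed in coda position; onsets are limited to one consonant).
Each unlicensed consonant becomes the onset of a new syllable: /s/ → /sə/, /d/ → /do/, /p/ → /po/.

muəsəməvodopo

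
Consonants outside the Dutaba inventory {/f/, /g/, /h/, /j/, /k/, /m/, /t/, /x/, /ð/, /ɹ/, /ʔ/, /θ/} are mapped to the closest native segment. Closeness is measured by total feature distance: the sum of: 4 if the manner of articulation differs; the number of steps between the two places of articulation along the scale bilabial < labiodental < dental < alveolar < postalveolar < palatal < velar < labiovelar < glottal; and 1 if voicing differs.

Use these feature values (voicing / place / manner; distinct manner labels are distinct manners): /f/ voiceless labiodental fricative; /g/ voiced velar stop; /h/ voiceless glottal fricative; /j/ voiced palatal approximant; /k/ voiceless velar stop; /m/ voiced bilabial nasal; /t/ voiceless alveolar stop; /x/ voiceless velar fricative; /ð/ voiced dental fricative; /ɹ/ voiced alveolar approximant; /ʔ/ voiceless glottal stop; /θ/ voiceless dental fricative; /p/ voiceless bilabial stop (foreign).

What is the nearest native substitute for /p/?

t

/t/ is closest: same manner (stop), place distance 3 (bilabial→alveolar), same voicing; total 3. Next closest is /f/ at distance 5.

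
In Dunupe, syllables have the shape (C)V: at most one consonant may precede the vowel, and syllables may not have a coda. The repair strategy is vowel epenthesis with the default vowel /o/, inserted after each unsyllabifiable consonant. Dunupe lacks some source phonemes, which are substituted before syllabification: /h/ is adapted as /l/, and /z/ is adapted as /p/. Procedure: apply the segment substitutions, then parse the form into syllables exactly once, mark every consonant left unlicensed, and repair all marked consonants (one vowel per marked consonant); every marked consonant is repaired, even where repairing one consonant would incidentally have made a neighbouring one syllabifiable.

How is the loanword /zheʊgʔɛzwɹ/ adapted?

poleʊgoʔɛpowoɹo

Substitution: /z/ → /p/, /h/ → /l/, giving /pleʊgʔɛpwɹ/.
Under (C)V, the unsyllabifiable consonants are /p/, /g/, /p/, /w/, /ɹ/ (no codas are permitted; onsets are limited to one consonant).
Epenthesis after each stranded consonant: /p/ → /po/, /g/ → /go/, /p/ → /po/, /w/ → /wo/, /ɹ/ → /ɹo/.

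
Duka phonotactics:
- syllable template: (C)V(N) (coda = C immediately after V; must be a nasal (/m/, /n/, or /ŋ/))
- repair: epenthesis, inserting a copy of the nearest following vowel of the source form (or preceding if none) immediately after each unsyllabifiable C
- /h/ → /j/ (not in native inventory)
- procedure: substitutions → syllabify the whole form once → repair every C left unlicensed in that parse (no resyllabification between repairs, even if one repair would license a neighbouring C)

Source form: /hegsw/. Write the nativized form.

jegesewe

Substitution: /h/ → /j/, giving /jegsw/.
Syllabifying with onset maximization leaves /g/, /s/, /w/ stranded (only a nasal (/m/, /n/, or /ŋ/) is licensed in coda position; onsets are limited to one consonant).
Each unlicensed consonant becomes the onset of a new syllable: /g/ → /ge/, /s/ → /se/, /w/ → /we/.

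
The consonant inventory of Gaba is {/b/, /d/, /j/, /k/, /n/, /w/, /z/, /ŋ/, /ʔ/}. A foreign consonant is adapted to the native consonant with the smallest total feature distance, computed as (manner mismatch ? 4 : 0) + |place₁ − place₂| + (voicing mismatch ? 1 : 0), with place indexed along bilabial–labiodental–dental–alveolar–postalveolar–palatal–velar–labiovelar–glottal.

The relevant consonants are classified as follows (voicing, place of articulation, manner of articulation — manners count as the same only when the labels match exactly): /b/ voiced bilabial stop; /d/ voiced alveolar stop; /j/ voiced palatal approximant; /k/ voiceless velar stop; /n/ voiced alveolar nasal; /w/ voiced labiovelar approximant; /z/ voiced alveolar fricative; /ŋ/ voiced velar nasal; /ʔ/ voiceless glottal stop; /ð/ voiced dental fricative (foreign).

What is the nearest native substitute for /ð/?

/z/ is closest: same manner (fricative), place distance 1 (dental→alveolar), same voicing; total 1. Next closest is /d/ at distance 5.

z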